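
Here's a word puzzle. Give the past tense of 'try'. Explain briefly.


Apply rule: Change -y to -ied. 'try' becomes 'tried'.

tried


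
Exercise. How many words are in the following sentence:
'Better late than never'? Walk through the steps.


Split into words: Better | late | than | never = 4 words.

4


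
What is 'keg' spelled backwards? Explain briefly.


Reverse 'keg' character by character: 'gek'.

gek


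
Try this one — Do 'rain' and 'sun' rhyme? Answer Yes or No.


Rime (stressed vowel + following sounds) of 'rain': -ain = /eɪn/
Rime of 'sun': -un = /ʌn/
/eɪn/ and /ʌn/ are different ending sounds, so the words do not rhyme.

No


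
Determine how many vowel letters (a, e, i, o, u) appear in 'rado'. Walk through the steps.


Vowels in 'rado': a, o = 2 vowels.

2


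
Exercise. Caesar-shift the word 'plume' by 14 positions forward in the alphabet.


Shift each letter by 14: p -> d, l -> z, u -> i, m -> a, e -> s. Result: 'dzias'.

dzias


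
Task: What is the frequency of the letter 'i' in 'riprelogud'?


Letter 'i' in 'riprelogud': found at position(s) 2 = 1 occurrence(s).

1


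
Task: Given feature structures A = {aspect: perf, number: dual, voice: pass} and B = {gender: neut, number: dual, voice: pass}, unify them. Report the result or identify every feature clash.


Compare features:
aspect: A=perf vs B=_ -> unified: perf
gender: A=_ vs B=neut -> unified: neut
number: A=dual vs B=dual -> unified: dual
voice: A=pass vs B=pass -> unified: pass
No clashes found.

Unified: {aspect: perf, gender: neut, number: dual, voice: pass}


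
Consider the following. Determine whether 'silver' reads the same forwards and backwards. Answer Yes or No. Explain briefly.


Forward: 'silver'
Reversed: 'revlis'
They differ.

No


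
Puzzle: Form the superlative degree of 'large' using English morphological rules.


Apply superlative formation (ends in e: add -st): 'large' -> 'largest'.

largest


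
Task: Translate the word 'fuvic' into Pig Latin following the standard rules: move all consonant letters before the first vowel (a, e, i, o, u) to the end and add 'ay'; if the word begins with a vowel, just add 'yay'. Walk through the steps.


'fuvic': move consonant cluster 'f' to end and add 'ay': 'uvicfay'.

uvicfay


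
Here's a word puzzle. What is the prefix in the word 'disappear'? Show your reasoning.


The word 'disappear' = 'dis' (prefix) + 'appear' (root). The prefix is 'dis'.

dis


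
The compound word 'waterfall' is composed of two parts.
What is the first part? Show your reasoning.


Split 'waterfall' into 'water' + 'fall'. The first part is 'water'.

water


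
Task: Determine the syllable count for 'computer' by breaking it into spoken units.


Break 'computer' into syllables: com-pu-ter -> com | pu | ter = 3 syllables

3 syllables


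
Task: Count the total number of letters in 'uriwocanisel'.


Spell out 'uriwocanisel' and number each letter: u(1), r(2), i(3), w(4), o(5), c(6), a(7), n(8), i(9), s(10), e(11), l(12). Total: 12 letters.

12


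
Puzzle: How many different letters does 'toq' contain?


Unique letters in 'toq': {o, q, t} = 3 distinct letters.

3


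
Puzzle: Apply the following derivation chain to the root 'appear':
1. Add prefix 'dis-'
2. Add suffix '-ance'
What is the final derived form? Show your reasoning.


Step 1: Add prefix 'dis-' to 'appear' = 'disappear'
Step 2: Add suffix '-ance' to 'disappear' = 'disappearance'

disappearance


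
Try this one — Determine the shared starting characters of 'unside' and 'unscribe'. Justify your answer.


Compare from the start: 3 characters match: 'uns'. Mismatch at position 4: 'i' vs 'c'.

uns


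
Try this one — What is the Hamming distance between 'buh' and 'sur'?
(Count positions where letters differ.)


Alignment:
Position 1: 'b' vs 's' = DIFFER
Position 2: 'u' vs 'u' = match
Position 3: 'h' vs 'r' = DIFFER
Total differences: 2

2


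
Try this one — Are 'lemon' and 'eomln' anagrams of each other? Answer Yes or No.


Sorted letters of 'lemon': 'elmno'
Sorted letters of 'eomln': 'elmno'
They match.

Yes


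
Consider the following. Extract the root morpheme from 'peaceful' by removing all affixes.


Remove suffix '-ful' from 'peaceful' to get root 'peace'.

peace


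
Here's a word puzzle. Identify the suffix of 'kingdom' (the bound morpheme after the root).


The word 'kingdom' = 'king' (root) + '-dom' (suffix). The suffix is '-dom'.

dom


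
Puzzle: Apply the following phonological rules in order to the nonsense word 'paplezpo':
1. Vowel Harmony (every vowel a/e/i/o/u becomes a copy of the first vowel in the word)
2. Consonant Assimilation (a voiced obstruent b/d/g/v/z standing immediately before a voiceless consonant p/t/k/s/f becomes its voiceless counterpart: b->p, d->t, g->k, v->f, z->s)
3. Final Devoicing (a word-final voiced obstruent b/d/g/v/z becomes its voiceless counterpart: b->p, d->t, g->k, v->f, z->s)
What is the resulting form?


Starting form: 'paplezpo'
Rule 1: Vowel Harmony: all vowels become 'a' (matching first vowel). 'paplezpo' -> 'paplazpa'
Rule 2: Consonant Assimilation: voiced obstruent before voiceless consonant becomes voiceless ('zp' -> 'sp'). 'paplazpa' -> 'paplaspa'
Rule 3: Final Devoicing: the word ends in the vowel 'a', not a consonant. No change.
Final form: 'paplaspa'

paplaspa


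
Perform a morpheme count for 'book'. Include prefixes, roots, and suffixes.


Decomposition: book (free morpheme) = 1 morpheme(s)

1 morphemes


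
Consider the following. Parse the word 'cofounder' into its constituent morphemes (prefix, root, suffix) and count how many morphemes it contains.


Step 1: Identify prefix: 'co' (meaning: together)
Step 2: Identify root: 'found'
Step 3: Identify suffix(es): 'er'
Decomposition: co- (prefix: together) + found (root) + -er (suffix: one who)
Total morphemes: 3

3 morphemes (co- (prefix: together) + found (root) + -er (suffix: one who))


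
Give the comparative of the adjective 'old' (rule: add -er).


Apply comparative formation (add -er): 'old' -> 'older'.

older


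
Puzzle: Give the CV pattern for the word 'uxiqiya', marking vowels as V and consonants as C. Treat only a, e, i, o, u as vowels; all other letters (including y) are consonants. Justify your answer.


Letter mapping: u = V, x = C, i = V, q = C, i = V, y = C, a = V.

VCVCVCV


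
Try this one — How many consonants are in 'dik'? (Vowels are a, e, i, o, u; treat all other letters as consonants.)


Consonants in 'dik': d, k = 2 consonants.

2


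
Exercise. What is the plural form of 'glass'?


Apply rule: Add -es (sibilant/fricative ending). 'glass' becomes 'glasses'.

glasses


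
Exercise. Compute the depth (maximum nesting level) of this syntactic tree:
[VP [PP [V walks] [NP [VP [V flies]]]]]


Count bracket nesting levels:
'[' at pos 0: depth = 1
'[' at pos 4: depth = 2
'[' at pos 8: depth = 3
'[' at pos 18: depth = 3
'[' at pos 22: depth = 4
'[' at pos 26: depth = 5
Maximum depth reached: 5

5


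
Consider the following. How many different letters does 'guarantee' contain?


Unique letters in 'guarantee': {a, e, g, n, r, t, u} = 7 distinct letters.

7


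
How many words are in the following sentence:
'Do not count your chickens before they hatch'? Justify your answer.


Split into words: Do | not | count | your | chickens | before | they | hatch = 8 words.

8


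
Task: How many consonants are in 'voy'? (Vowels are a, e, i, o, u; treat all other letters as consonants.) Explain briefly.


Consonants in 'voy': v, y = 2 consonants.

2


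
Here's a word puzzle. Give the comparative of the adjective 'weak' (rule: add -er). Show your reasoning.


Apply comparative formation (add -er): 'weak' -> 'weaker'.

weaker


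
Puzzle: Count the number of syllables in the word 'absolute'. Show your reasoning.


Break 'absolute' into syllables: ab-so-lute -> ab | so | lute = 3 syllables

3 syllables


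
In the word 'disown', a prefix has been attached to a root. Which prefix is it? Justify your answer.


The word 'disown' = 'dis' (prefix) + 'own' (root). The prefix is 'dis'.

dis


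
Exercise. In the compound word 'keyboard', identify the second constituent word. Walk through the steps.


Split 'keyboard' into 'key' + 'board'. The second part is 'board'.

board


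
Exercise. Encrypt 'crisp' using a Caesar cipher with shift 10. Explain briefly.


Shift each letter by 10: c -> m, r -> b, i -> s, s -> c, p -> z. Result: 'mbscz'.

mbscz


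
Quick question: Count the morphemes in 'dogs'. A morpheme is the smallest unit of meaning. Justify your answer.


Decomposition: dog (root) + -s (plural) = 2 morpheme(s)

2 morphemes


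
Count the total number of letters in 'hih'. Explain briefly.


Spell out 'hih' and number each letter: h(1), i(2), h(3). Total: 3 letters.

3


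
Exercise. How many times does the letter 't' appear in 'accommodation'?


Letter 't' in 'accommodation': found at position(s) 10 = 1 occurrence(s).

1


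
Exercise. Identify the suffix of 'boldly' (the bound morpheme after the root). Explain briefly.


The word 'boldly' = 'bold' (root) + '-ly' (suffix). The suffix is '-ly'.

ly


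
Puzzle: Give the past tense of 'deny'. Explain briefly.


Apply rule: Change -y to -ied. 'deny' becomes 'denied'.

denied


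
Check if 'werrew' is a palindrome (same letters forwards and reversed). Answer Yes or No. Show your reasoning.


Forward: 'werrew'
Reversed: 'werrew'
They are identical.

Yes


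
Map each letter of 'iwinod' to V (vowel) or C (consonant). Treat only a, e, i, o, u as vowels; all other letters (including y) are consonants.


Letter mapping: i = V, w = C, i = V, n = C, o = V, d = C.

VCVCVC


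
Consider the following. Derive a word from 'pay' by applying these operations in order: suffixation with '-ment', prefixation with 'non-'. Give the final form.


Step 1: Add suffix '-ment' to 'pay' = 'payment'
Step 2: Add prefix 'non-' to 'payment' = 'nonpayment'

nonpayment


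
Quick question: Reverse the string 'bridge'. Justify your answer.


Reverse 'bridge' character by character: 'egdirb'.

egdirb


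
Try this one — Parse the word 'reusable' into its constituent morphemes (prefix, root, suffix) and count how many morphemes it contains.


Step 1: Identify prefix: 're' (meaning: again)
Step 2: Identify root: 'use'
Step 3: Identify suffix(es): 'able'
Decomposition: re- (prefix: again) + use (root) + -able (suffix: capable of)
Total morphemes: 3

3 morphemes (re- (prefix: again) + use (root) + -able (suffix: capable of))


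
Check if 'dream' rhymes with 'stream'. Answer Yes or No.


Rime (stressed vowel + following sounds) of 'dream': -eam = /iːm/
Rime of 'stream': -eam = /iːm/
/iːm/ and /iːm/ are the same ending sound, so the words rhyme.

Yes


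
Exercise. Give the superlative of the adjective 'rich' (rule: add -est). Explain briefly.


Apply superlative formation (add -est): 'rich' -> 'richest'.

richest


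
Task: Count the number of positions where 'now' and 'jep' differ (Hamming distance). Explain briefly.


Alignment:
Position 1: 'n' vs 'j' = DIFFER
Position 2: 'o' vs 'e' = DIFFER
Position 3: 'w' vs 'p' = DIFFER
Total differences: 3

3


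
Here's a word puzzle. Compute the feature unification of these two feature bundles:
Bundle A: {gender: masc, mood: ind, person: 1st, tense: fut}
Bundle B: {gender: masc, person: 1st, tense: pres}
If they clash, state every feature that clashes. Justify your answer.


Compare features:
gender: A=masc vs B=masc -> unified: masc
mood: A=ind vs B=_ -> unified: ind
person: A=1st vs B=1st -> unified: 1st
tense: A=fut vs B=pres -> CLASH
Clash detected on feature 'tense' (fut vs pres); unification fails.

CLASH on 'tense' (fut vs pres)


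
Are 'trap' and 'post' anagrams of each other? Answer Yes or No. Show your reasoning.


Sorted letters of 'trap': 'aprt'
Sorted letters of 'post': 'opst'
They do not match.

No


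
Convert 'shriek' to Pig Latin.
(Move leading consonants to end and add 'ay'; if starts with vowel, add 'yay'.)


'shriek': move consonant cluster 'shr' to end and add 'ay': 'iekshray'.

iekshray


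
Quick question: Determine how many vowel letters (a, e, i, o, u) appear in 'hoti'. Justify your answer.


Vowels in 'hoti': o, i = 2 vowels.

2


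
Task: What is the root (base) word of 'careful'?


Remove suffix '-ful' from 'careful' to get root 'care'.

care


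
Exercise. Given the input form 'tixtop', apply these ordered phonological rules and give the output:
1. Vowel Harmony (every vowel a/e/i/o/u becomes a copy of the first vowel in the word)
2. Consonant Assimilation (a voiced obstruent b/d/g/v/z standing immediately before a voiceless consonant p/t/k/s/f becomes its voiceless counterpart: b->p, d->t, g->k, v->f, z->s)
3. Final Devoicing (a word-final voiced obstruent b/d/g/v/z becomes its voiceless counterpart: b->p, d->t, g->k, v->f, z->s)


Starting form: 'tixtop'
Rule 1: Vowel Harmony: all vowels become 'i' (matching first vowel). 'tixtop' -> 'tixtip'
Rule 2: Consonant Assimilation: no voiced obstruent (b/d/g/v/z) stands immediately before a voiceless consonant (p/t/k/s/f). No change.
Rule 3: Final Devoicing: final consonant 'p' is not one of the voiced obstruents b/d/g/v/z. No change.
Final form: 'tixtip'

tixtip


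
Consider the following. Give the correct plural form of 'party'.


Apply rule: Change -y to -ies (consonant + y). 'party' becomes 'parties'.

parties


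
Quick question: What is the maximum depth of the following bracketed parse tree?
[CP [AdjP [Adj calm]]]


Count bracket nesting levels:
'[' at pos 0: depth = 1
'[' at pos 4: depth = 2
'[' at pos 10: depth = 3
Maximum depth reached: 3

3


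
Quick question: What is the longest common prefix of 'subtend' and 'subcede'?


Compare from the start: 3 characters match: 'sub'. Mismatch at position 4: 't' vs 'c'.

sub


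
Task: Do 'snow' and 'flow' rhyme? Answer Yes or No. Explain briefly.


Rime (stressed vowel + following sounds) of 'snow': -ow = /oʊ/
Rime of 'flow': -ow = /oʊ/
/oʊ/ and /oʊ/ are the same ending sound, so the words rhyme.

Yes


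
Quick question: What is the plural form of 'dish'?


Apply rule: Add -es (sibilant/fricative ending). 'dish' becomes 'dishes'.

dishes


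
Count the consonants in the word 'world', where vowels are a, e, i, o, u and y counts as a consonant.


Consonants in 'world': w, r, l, d = 4 consonants.

4


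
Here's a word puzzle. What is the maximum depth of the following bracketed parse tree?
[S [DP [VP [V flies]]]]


Count bracket nesting levels:
'[' at pos 0: depth = 1
'[' at pos 3: depth = 2
'[' at pos 7: depth = 3
'[' at pos 11: depth = 4
Maximum depth reached: 4

4


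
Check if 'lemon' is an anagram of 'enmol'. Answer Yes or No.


Sorted letters of 'lemon': 'elmno'
Sorted letters of 'enmol': 'elmno'
They match.

Yes


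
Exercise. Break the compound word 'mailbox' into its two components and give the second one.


Split 'mailbox' into 'mail' + 'box'. The second part is 'box'.

box


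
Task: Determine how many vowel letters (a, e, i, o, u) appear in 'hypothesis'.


Vowels in 'hypothesis': o, e, i = 3 vowels.

3


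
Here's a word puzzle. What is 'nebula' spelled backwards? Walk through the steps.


Reverse 'nebula' character by character: 'aluben'.

aluben


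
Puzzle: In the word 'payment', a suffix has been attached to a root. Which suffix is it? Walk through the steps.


The word 'payment' = 'pay' (root) + '-ment' (suffix). The suffix is '-ment'.

ment


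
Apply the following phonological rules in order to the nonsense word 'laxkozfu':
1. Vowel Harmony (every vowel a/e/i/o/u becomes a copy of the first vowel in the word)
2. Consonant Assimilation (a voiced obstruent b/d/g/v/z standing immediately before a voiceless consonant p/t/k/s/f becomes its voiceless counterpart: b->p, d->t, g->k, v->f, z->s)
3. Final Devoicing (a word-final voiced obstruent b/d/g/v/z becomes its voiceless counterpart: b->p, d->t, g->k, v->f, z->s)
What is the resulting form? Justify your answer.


Starting form: 'laxkozfu'
Rule 1: Vowel Harmony: all vowels become 'a' (matching first vowel). 'laxkozfu' -> 'laxkazfa'
Rule 2: Consonant Assimilation: voiced obstruent before voiceless consonant becomes voiceless ('zf' -> 'sf'). 'laxkazfa' -> 'laxkasfa'
Rule 3: Final Devoicing: the word ends in the vowel 'a', not a consonant. No change.
Final form: 'laxkasfa'

laxkasfa


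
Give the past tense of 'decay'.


Apply rule: Add -ed. 'decay' becomes 'decayed'.

decayed


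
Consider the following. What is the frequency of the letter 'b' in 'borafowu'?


Letter 'b' in 'borafowu': found at position(s) 1 = 1 occurrence(s).

1


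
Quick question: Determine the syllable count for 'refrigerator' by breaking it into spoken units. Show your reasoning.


Break 'refrigerator' into syllables: re-frig-er-a-tor -> re | frig | er | a | tor = 5 syllables

5 syllables


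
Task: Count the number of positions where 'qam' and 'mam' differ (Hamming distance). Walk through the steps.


Alignment:
Position 1: 'q' vs 'm' = DIFFER
Position 2: 'a' vs 'a' = match
Position 3: 'm' vs 'm' = match
Total differences: 1

1


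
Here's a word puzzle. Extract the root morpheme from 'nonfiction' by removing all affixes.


Remove prefix 'non' from 'nonfiction' to get root 'fiction'.

fiction


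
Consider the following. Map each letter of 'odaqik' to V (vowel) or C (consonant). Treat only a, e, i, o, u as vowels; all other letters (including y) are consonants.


Letter mapping: o = V, d = C, a = V, q = C, i = V, k = C.

VCVCVC


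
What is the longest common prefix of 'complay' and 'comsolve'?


Compare from the start: 3 characters match: 'com'. Mismatch at position 4: 'p' vs 's'.

com


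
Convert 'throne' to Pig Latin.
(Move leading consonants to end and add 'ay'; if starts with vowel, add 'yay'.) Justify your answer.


'throne': move consonant cluster 'thr' to end and add 'ay': 'onethray'.

onethray


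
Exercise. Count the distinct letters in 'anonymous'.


Unique letters in 'anonymous': {a, m, n, o, s, u, y} = 7 distinct letters.

7


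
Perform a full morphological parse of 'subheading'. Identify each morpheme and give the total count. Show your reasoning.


Step 1: Identify prefix: 'sub' (meaning: below)
Step 2: Identify root: 'head'
Step 3: Identify suffix(es): 'ing'
Decomposition: sub- (prefix: below) + head (root) + -ing (suffix: ongoing/result)
Total morphemes: 3

3 morphemes (sub- (prefix: below) + head (root) + -ing (suffix: ongoing/result))


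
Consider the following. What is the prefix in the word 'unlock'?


The word 'unlock' = 'un' (prefix) + 'lock' (root). The prefix is 'un'.

un


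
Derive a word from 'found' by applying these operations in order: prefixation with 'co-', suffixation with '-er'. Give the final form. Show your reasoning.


Step 1: Add prefix 'co-' to 'found' = 'cofound'
Step 2: Add suffix '-er' to 'cofound' = 'cofounder'

cofounder


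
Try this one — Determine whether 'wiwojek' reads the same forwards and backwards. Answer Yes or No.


Forward: 'wiwojek'
Reversed: 'kejowiw'
They differ.

No


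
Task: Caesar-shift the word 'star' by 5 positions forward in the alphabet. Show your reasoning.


Shift each letter by 5: s -> x, t -> y, a -> f, r -> w. Result: 'xyfw'.

xyfw


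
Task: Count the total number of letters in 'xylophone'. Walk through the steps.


Spell out 'xylophone' and number each letter: x(1), y(2), l(3), o(4), p(5), h(6), o(7), n(8), e(9). Total: 9 letters.

9


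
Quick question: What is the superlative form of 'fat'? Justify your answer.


Apply superlative formation (double final consonant, add -est): 'fat' -> 'fattest'.

fattest


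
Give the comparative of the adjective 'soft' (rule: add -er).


Apply comparative formation (add -er): 'soft' -> 'softer'.

softer


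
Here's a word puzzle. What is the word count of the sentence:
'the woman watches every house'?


Split into words: the | woman | watches | every | house = 5 words.

5


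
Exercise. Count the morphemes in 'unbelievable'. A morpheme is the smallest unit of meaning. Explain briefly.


Decomposition: un- (prefix) + believe (root) + -able (suffix) = 3 morpheme(s)

3 morphemes


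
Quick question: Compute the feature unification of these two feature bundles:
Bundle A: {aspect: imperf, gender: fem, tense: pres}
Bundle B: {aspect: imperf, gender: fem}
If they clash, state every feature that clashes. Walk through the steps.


Compare features:
aspect: A=imperf vs B=imperf -> unified: imperf
gender: A=fem vs B=fem -> unified: fem
tense: A=pres vs B=_ -> unified: pres
No clashes found.

Unified: {aspect: imperf, gender: fem, tense: pres}


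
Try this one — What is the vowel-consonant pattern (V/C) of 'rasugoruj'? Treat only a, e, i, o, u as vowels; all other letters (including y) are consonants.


Letter mapping: r = C, a = V, s = C, u = V, g = C, o = V, r = C, u = V, j = C.

CVCVCVCVC


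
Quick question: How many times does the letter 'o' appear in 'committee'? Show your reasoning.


Letter 'o' in 'committee': found at position(s) 2 = 1 occurrence(s).

1


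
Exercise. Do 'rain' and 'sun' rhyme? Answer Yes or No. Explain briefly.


Rime (stressed vowel + following sounds) of 'rain': -ain = /eɪn/
Rime of 'sun': -un = /ʌn/
/eɪn/ and /ʌn/ are different ending sounds, so the words do not rhyme.

No


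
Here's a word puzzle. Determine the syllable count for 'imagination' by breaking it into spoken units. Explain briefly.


Break 'imagination' into syllables: i-mag-i-na-tion -> i | mag | i | na | tion = 5 syllables

5 syllables


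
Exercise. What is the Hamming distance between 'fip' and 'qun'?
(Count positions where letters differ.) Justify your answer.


Alignment:
Position 1: 'f' vs 'q' = DIFFER
Position 2: 'i' vs 'u' = DIFFER
Position 3: 'p' vs 'n' = DIFFER
Total differences: 3

3


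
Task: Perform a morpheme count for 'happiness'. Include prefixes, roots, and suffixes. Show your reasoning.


Decomposition: happy (root) + -ness (suffix) = 2 morpheme(s)

2 morphemes


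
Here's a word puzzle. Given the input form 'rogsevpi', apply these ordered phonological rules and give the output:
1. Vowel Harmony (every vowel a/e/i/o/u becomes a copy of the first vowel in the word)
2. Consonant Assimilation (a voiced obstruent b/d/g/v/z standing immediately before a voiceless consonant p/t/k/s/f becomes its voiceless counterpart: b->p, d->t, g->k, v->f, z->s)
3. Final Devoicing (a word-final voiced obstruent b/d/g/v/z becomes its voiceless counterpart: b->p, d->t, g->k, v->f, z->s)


Starting form: 'rogsevpi'
Rule 1: Vowel Harmony: all vowels become 'o' (matching first vowel). 'rogsevpi' -> 'rogsovpo'
Rule 2: Consonant Assimilation: voiced obstruent before voiceless consonant becomes voiceless ('gs' -> 'ks', 'vp' -> 'fp'). 'rogsovpo' -> 'roksofpo'
Rule 3: Final Devoicing: the word ends in the vowel 'o', not a consonant. No change.
Final form: 'roksofpo'

roksofpo


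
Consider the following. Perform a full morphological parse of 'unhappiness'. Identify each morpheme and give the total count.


Step 1: Identify prefix: 'un' (meaning: not/reverse)
Step 2: Identify root: 'happy'
Step 3: Identify suffix(es): 'ness'
Decomposition: un- (prefix: not/reverse) + happy (root) + -ness (suffix: state of)
Total morphemes: 3

3 morphemes (un- (prefix: not/reverse) + happy (root) + -ness (suffix: state of))


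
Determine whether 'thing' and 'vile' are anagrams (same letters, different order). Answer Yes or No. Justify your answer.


Sorted letters of 'thing': 'ghint'
Sorted letters of 'vile': 'eilv'
They do not match.

No


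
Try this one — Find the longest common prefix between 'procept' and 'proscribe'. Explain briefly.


Compare from the start: 3 characters match: 'pro'. Mismatch at position 4: 'c' vs 's'.

pro


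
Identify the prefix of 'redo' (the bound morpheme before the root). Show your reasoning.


The word 'redo' = 're' (prefix) + 'do' (root). The prefix is 're'.

re


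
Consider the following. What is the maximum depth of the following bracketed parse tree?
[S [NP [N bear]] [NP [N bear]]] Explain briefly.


Count bracket nesting levels:
'[' at pos 0: depth = 1
'[' at pos 3: depth = 2
'[' at pos 7: depth = 3
'[' at pos 17: depth = 2
'[' at pos 21: depth = 3
Maximum depth reached: 3

3


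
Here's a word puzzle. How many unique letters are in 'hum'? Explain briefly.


Unique letters in 'hum': {h, m, u} = 3 distinct letters.

3


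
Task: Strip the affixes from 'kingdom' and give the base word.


Remove suffix '-dom' from 'kingdom' to get root 'king'.

king


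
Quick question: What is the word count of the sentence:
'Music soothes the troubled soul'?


Split into words: Music | soothes | the | troubled | soul = 5 words.

5


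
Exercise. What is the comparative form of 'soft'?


Apply comparative formation (add -er): 'soft' -> 'softer'.

softer


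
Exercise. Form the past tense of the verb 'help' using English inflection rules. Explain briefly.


Apply rule: Add -ed. 'help' becomes 'helped'.

helped


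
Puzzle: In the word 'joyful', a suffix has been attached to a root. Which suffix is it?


The word 'joyful' = 'joy' (root) + '-ful' (suffix). The suffix is '-ful'.

ful


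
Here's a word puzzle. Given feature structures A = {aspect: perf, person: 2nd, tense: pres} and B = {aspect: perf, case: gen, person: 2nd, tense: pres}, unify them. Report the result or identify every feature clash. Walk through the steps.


Compare features:
aspect: A=perf vs B=perf -> unified: perf
case: A=_ vs B=gen -> unified: gen
person: A=2nd vs B=2nd -> unified: 2nd
tense: A=pres vs B=pres -> unified: pres
No clashes found.

Unified: {aspect: perf, case: gen, person: 2nd, tense: pres}


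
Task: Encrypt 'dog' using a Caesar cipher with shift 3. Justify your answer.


Shift each letter by 3: d -> g, o -> r, g -> j. Result: 'grj'.

grj


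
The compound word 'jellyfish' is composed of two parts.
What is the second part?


Split 'jellyfish' into 'jelly' + 'fish'. The second part is 'fish'.

fish


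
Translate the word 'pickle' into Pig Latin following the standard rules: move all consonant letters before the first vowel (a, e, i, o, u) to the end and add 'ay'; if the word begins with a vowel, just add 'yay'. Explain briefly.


'pickle': move consonant cluster 'p' to end and add 'ay': 'icklepay'.

icklepay


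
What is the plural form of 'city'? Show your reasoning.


Apply rule: Change -y to -ies (consonant + y). 'city' becomes 'cities'.

cities


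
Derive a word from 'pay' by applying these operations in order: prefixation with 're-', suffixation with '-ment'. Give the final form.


Step 1: Add prefix 're-' to 'pay' = 'repay'
Step 2: Add suffix '-ment' to 'repay' = 'repayment'

repayment


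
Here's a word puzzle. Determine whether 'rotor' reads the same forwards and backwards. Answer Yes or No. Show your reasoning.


Forward: 'rotor'
Reversed: 'rotor'
They are identical.

Yes


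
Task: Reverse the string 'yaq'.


Reverse 'yaq' character by character: 'qay'.

qay


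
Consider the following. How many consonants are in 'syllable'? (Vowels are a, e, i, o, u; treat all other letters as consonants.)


Consonants in 'syllable': s, y, l, l, b, l = 6 consonants.

6


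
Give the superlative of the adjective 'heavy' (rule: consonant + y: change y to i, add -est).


Apply superlative formation (consonant + y: change y to i, add -est): 'heavy' -> 'heaviest'.

heaviest


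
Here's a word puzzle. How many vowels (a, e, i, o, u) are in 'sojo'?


Vowels in 'sojo': o, o = 2 vowels.

2


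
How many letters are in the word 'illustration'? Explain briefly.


Spell out 'illustration' and number each letter: i(1), l(2), l(3), u(4), s(5), t(6), r(7), a(8), t(9), i(10), o(11), n(12). Total: 12 letters.

12


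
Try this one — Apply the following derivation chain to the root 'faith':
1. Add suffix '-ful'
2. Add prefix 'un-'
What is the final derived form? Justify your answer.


Step 1: Add suffix '-ful' to 'faith' = 'faithful'
Step 2: Add prefix 'un-' to 'faithful' = 'unfaithful'

unfaithful


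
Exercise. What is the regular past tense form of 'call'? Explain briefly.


Apply rule: Add -ed. 'call' becomes 'called'.

called


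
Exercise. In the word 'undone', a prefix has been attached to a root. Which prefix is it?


The word 'undone' = 'un' (prefix) + 'done' (root). The prefix is 'un'.

un


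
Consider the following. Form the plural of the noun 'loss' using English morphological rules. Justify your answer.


Apply rule: Add -es (sibilant/fricative ending). 'loss' becomes 'losses'.

losses


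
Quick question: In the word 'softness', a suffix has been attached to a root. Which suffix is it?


The word 'softness' = 'soft' (root) + '-ness' (suffix). The suffix is '-ness'.

ness


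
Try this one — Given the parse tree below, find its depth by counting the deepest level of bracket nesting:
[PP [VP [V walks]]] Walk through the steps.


Count bracket nesting levels:
'[' at pos 0: depth = 1
'[' at pos 4: depth = 2
'[' at pos 8: depth = 3
Maximum depth reached: 3

3


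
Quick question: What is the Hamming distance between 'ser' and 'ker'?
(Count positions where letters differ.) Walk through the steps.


Alignment:
Position 1: 's' vs 'k' = DIFFER
Position 2: 'e' vs 'e' = match
Position 3: 'r' vs 'r' = match
Total differences: 1

1


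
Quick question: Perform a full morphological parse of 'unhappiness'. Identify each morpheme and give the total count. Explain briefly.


Step 1: Identify prefix: 'un' (meaning: not/reverse)
Step 2: Identify root: 'happy'
Step 3: Identify suffix(es): 'ness'
Decomposition: un- (prefix: not/reverse) + happy (root) + -ness (suffix: state of)
Total morphemes: 3

3 morphemes (un- (prefix: not/reverse) + happy (root) + -ness (suffix: state of))


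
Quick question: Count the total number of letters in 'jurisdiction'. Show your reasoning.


Spell out 'jurisdiction' and number each letter: j(1), u(2), r(3), i(4), s(5), d(6), i(7), c(8), t(9), i(10), o(11), n(12). Total: 12 letters.

12


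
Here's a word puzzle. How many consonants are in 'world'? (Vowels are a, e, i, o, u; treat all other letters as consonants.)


Consonants in 'world': w, r, l, d = 4 consonants.

4


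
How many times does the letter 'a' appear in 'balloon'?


Letter 'a' in 'balloon': found at position(s) 2 = 1 occurrence(s).

1


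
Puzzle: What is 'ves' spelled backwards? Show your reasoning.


Reverse 'ves' character by character: 'sev'.

sev


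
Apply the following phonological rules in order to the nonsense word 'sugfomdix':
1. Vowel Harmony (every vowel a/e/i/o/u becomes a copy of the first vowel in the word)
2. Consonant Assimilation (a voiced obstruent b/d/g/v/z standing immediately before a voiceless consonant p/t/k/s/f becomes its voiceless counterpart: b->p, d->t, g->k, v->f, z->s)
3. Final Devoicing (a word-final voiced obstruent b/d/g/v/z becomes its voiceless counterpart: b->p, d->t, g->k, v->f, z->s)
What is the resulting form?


Starting form: 'sugfomdix'
Rule 1: Vowel Harmony: all vowels become 'u' (matching first vowel). 'sugfomdix' -> 'sugfumdux'
Rule 2: Consonant Assimilation: voiced obstruent before voiceless consonant becomes voiceless ('gf' -> 'kf'). 'sugfumdux' -> 'sukfumdux'
Rule 3: Final Devoicing: final consonant 'x' is not one of the voiced obstruents b/d/g/v/z. No change.
Final form: 'sukfumdux'

sukfumdux


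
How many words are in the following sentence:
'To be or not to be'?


Split into words: To | be | or | not | to | be = 6 words.

6


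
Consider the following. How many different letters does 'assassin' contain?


Unique letters in 'assassin': {a, i, n, s} = 4 distinct letters.

4


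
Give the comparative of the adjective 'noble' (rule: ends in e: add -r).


Apply comparative formation (ends in e: add -r): 'noble' -> 'nobler'.

nobler


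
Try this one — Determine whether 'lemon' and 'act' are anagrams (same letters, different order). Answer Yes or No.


Sorted letters of 'lemon': 'elmno'
Sorted letters of 'act': 'act'
They do not match.

No


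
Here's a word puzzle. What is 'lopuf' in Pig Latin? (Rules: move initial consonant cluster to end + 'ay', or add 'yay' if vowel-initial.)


'lopuf': move consonant cluster 'l' to end and add 'ay': 'opuflay'.

opuflay


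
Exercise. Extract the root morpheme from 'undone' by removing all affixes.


Remove prefix 'un' from 'undone' to get root 'done'.

done


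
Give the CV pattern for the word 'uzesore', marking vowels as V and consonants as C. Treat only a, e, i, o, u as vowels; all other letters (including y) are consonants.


Letter mapping: u = V, z = C, e = V, s = C, o = V, r = C, e = V.

VCVCVCV


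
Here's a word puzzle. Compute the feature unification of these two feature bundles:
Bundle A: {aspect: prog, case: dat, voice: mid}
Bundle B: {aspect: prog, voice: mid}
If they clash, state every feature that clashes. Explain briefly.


Compare features:
aspect: A=prog vs B=prog -> unified: prog
case: A=dat vs B=_ -> unified: dat
voice: A=mid vs B=mid -> unified: mid
No clashes found.

Unified: {aspect: prog, case: dat, voice: mid}


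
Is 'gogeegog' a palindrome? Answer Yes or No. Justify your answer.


Forward: 'gogeegog'
Reversed: 'gogeegog'
They are identical.

Yes


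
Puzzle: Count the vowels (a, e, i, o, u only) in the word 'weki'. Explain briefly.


Vowels in 'weki': e, i = 2 vowels.

2


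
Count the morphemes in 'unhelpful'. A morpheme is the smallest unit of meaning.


Decomposition: un- (prefix) + help (root) + -ful (suffix) = 3 morpheme(s)

3 morphemes


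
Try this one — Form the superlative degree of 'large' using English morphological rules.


Apply superlative formation (ends in e: add -st): 'large' -> 'largest'.

largest


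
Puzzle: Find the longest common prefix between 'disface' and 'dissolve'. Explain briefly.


Compare from the start: 3 characters match: 'dis'. Mismatch at position 4: 'f' vs 's'.

dis


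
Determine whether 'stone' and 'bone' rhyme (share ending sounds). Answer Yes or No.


Rime (stressed vowel + following sounds) of 'stone': -one = /oʊn/
Rime of 'bone': -one = /oʊn/
/oʊn/ and /oʊn/ are the same ending sound, so the words rhyme.

Yes


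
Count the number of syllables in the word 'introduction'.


Break 'introduction' into syllables: in-tro-duc-tion -> in | tro | duc | tion = 4 syllables

4 syllables


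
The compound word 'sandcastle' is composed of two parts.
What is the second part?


Split 'sandcastle' into 'sand' + 'castle'. The second part is 'castle'.

castle


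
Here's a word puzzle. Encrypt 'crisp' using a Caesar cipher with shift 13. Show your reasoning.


Shift each letter by 13: c -> p, r -> e, i -> v, s -> f, p -> c. Result: 'pevfc'.

pevfc


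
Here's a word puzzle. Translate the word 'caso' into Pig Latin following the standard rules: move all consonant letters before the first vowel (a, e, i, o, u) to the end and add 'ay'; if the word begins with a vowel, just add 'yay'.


'caso': move consonant cluster 'c' to end and add 'ay': 'asocay'.

asocay


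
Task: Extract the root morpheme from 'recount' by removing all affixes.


Remove prefix 're' from 'recount' to get root 'count'.

count


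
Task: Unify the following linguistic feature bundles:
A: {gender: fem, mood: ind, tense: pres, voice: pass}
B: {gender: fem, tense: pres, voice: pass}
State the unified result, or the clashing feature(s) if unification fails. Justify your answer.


Compare features:
gender: A=fem vs B=fem -> unified: fem
mood: A=ind vs B=_ -> unified: ind
tense: A=pres vs B=pres -> unified: pres
voice: A=pass vs B=pass -> unified: pass
No clashes found.

Unified: {gender: fem, mood: ind, tense: pres, voice: pass}


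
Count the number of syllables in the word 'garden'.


Break 'garden' into syllables: gar-den -> gar | den = 2 syllables

2 syllables


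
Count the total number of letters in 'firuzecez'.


Spell out 'firuzecez' and number each letter: f(1), i(2), r(3), u(4), z(5), e(6), c(7), e(8), z(9). Total: 9 letters.

9


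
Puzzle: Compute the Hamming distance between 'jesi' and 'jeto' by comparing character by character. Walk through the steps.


Alignment:
Position 1: 'j' vs 'j' = match
Position 2: 'e' vs 'e' = match
Position 3: 's' vs 't' = DIFFER
Position 4: 'i' vs 'o' = DIFFER
Total differences: 2

2


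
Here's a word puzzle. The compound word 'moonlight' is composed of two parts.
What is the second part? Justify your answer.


Split 'moonlight' into 'moon' + 'light'. The second part is 'light'.

light


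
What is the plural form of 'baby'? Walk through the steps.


Apply rule: Change -y to -ies (consonant + y). 'baby' becomes 'babies'.

babies


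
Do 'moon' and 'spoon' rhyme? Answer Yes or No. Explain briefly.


Rime (stressed vowel + following sounds) of 'moon': -oon = /uːn/
Rime of 'spoon': -oon = /uːn/
/uːn/ and /uːn/ are the same ending sound, so the words rhyme.

Yes


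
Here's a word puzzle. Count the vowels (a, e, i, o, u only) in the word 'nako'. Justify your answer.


Vowels in 'nako': a, o = 2 vowels.

2


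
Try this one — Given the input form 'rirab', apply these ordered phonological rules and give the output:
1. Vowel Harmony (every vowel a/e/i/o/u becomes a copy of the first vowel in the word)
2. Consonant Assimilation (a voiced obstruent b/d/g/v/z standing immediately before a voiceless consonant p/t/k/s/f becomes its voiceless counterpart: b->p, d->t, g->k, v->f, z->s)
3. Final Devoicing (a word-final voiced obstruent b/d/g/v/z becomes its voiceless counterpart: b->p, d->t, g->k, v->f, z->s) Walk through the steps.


Starting form: 'rirab'
Rule 1: Vowel Harmony: all vowels become 'i' (matching first vowel). 'rirab' -> 'ririb'
Rule 2: Consonant Assimilation: no voiced obstruent (b/d/g/v/z) stands immediately before a voiceless consonant (p/t/k/s/f). No change.
Rule 3: Final Devoicing: word-final voiced obstruent 'b' becomes voiceless 'p'. 'ririb' -> 'ririp'
Final form: 'ririp'

ririp


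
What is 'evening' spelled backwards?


Reverse 'evening' character by character: 'gnineve'.

gnineve


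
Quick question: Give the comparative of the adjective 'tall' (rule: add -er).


Apply comparative formation (add -er): 'tall' -> 'taller'.

taller


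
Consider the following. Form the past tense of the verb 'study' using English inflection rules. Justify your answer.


Apply rule: Change -y to -ied. 'study' becomes 'studied'.

studied


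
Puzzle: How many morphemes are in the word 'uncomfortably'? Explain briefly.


Decomposition: un- (prefix) + comfort (root) + -able (suffix) + -ly (suffix) = 4 morpheme(s)

4 morphemes


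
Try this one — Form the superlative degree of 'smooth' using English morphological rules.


Apply superlative formation (add -est): 'smooth' -> 'smoothest'.

smoothest


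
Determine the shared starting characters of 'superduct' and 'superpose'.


Compare from the start: 5 characters match: 'super'. Mismatch at position 6: 'd' vs 'p'.

super


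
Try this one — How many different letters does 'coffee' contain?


Unique letters in 'coffee': {c, e, f, o} = 4 distinct letters.

4


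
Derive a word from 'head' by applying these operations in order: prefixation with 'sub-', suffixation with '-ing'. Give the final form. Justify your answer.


Step 1: Add prefix 'sub-' to 'head' = 'subhead'
Step 2: Add suffix '-ing' to 'subhead' = 'subheading'

subheading
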